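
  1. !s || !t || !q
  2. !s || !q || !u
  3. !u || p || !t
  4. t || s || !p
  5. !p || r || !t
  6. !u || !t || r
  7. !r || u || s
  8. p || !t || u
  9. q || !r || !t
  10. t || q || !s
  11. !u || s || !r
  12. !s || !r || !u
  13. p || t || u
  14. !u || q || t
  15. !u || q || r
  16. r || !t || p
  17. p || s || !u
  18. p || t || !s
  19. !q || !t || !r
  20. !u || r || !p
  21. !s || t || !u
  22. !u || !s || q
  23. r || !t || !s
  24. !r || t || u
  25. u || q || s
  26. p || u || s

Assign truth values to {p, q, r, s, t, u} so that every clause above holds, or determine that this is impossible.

Branch on s: set s = true.
Branch on t: set t = false.
Unit clause (q) forces q = true.
Unit clause (!u) forces u = false.
Unit clause (p) forces p = true.
Unit clause (!r) forces r = false.
Every clause now holds.

p: true; q: true; r: false; s: true; t: false; u: false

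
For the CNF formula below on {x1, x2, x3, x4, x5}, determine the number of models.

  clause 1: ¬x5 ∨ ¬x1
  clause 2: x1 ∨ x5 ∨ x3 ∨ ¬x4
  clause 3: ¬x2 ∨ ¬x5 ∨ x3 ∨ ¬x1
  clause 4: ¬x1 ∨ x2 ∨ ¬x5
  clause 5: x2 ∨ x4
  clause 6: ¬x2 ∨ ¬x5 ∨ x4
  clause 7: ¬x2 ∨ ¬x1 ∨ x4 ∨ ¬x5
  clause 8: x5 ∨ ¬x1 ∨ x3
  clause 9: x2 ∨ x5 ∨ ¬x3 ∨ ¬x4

There are 2^5 = 32 truth assignments over (x1, x2, x3, x4, x5).
Split on x4. With x4 = True, the clauses containing x4 are satisfied and ¬x4 drops from the rest; 6 of the 2^4 = 16 assignments to the other variables satisfy what remains.
With x4 = False, by the same count on the reduced clause set, 3 assignments work.
(One model: x1=F, x2=F, x3=F, x4=T, x5=T.)
Total: 6 + 3 = 9.

9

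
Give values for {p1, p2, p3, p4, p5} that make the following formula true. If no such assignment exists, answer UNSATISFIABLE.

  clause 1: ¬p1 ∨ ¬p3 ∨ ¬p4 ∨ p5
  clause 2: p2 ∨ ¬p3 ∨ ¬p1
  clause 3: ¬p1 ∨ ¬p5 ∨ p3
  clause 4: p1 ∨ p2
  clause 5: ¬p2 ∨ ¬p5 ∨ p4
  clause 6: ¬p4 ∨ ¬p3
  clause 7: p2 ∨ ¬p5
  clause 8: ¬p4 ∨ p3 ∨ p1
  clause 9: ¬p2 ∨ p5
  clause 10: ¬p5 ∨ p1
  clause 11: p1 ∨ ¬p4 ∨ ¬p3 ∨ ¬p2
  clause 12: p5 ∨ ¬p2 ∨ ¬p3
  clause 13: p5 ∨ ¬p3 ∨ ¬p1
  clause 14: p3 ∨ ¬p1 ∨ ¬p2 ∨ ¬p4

Branch on p1: set p1 = True.
Branch on p2: set p2 = False.
The clause (¬p3) is unit, so p3 = False.
The clause (¬p5) is unit, so p5 = False.
No clause remains; p4 is free.

p1=True, p2=False, p3=False, p4=True, p5=False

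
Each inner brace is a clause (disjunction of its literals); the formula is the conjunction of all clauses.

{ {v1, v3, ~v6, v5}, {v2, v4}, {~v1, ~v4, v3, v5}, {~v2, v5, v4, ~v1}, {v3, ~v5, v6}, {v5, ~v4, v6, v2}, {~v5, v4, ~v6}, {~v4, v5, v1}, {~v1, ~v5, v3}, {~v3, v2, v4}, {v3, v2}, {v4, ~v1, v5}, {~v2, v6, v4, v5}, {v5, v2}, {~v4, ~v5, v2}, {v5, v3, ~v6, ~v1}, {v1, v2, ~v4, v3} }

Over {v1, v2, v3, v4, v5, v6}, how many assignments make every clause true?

10

There are 2^6 = 64 truth assignments over (v1, v2, v3, v4, v5, v6).
Split on v4. With v4 = 1, the clauses containing v4 are satisfied and ~v4 drops from the rest; 7 of the 2^5 = 32 assignments to the other variables satisfy what remains.
With v4 = 0, by the same count on the reduced clause set, 3 assignments work.
(One model: v1=F, v2=T, v3=F, v4=T, v5=T, v6=T.)
Total: 7 + 3 = 10.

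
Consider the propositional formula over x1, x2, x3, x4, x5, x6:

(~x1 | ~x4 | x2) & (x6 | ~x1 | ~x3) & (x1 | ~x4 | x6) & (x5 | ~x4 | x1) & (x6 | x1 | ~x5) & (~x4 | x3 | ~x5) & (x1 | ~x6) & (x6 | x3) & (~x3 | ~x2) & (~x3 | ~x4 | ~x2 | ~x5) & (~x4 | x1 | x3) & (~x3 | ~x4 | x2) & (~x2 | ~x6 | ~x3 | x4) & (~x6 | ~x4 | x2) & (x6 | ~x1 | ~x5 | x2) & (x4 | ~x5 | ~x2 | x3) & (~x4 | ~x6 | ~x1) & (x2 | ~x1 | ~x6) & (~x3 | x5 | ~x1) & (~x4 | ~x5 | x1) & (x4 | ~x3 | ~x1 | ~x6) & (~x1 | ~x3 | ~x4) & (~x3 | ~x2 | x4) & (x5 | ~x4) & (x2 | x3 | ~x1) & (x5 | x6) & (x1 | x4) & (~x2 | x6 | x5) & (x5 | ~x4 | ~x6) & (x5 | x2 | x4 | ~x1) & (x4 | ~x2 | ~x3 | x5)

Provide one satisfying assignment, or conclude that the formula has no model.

x1 ↦ 1, x2 ↦ 1, x3 ↦ 0, x4 ↦ 0, x5 ↦ 0, x6 ↦ 1

Try x1 = 1.
Try x4 = 0.
Try x6 = 1.
The clause (x2) is unit, so x2 = 1.
The clause (~x3) is unit, so x3 = 0.
The clause (~x5) is unit, so x5 = 0.
This assignment satisfies each clause.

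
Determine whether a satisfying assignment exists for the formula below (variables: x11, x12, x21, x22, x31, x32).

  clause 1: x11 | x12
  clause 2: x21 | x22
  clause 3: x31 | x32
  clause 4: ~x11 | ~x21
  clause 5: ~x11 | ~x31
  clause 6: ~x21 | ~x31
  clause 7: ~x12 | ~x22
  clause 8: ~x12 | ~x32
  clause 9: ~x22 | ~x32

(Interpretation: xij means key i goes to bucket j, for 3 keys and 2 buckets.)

Try x11 = 1.
Unit clause (~x21) forces x21 = 0.
Unit clause (x22) forces x22 = 1.
Unit clause (~x31) forces x31 = 0.
Unit clause (x32) forces x32 = 1.
But (~x32) is also a unit clause — contradiction.
That branch fails; take x11 = 0 instead.
Unit clause (x12) forces x12 = 1.
Unit clause (~x22) forces x22 = 0.
Unit clause (x21) forces x21 = 1.
Unit clause (~x31) forces x31 = 0.
Unit clause (x32) forces x32 = 1.
But (~x32) is also a unit clause — contradiction.
Either choice for x11 ends in contradiction.
No assignment satisfies every clause.

No, unsatisfiable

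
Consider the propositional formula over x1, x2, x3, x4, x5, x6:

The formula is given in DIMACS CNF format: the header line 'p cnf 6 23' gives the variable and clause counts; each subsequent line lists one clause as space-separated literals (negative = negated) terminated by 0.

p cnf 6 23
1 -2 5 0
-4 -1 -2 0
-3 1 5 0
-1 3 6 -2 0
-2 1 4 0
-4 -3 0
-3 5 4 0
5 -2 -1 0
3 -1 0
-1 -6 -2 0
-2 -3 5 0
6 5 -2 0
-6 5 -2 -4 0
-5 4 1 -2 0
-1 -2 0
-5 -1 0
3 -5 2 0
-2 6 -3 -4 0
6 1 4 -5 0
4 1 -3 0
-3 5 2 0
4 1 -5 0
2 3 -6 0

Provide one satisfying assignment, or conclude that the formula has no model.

x1 ↦ False, x2 ↦ True, x3 ↦ False, x4 ↦ True, x5 ↦ True, x6 ↦ False

Case x4 = True:
Unit clause (¬x3) forces x3 = False.
Unit clause (¬x1) forces x1 = False.
Case x2 = True:
Unit clause (x5) forces x5 = True.
No clause remains; x6 is free.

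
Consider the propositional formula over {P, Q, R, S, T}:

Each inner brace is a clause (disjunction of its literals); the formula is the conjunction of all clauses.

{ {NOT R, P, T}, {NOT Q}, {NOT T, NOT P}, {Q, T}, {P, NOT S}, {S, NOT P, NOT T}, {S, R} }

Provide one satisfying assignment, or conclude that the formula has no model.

(NOT Q) alone gives Q = false.
(T) alone gives T = true.
(NOT P) alone gives P = false.
(NOT S) alone gives S = false.
(R) alone gives R = true.
All clauses are satisfied.

P: false, Q: false, R: true, S: false, T: true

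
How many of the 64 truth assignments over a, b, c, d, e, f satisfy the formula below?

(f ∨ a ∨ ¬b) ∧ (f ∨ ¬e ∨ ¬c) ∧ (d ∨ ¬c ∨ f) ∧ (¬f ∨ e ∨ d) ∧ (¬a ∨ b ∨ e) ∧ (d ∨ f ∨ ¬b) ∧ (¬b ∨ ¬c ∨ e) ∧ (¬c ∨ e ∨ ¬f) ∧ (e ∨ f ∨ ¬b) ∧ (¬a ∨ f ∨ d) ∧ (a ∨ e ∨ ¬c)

25

There are 2^6 = 64 truth assignments over (a, b, c, d, e, f).
Split on a. With a = True, the clauses containing a are satisfied and ¬a drops from the rest; 11 of the 2^5 = 32 assignments to the other variables satisfy what remains.
With a = False, by the same count on the reduced clause set, 14 assignments work.
(One model: a=F, b=F, c=F, d=F, e=F, f=F.)
Total: 11 + 14 = 25.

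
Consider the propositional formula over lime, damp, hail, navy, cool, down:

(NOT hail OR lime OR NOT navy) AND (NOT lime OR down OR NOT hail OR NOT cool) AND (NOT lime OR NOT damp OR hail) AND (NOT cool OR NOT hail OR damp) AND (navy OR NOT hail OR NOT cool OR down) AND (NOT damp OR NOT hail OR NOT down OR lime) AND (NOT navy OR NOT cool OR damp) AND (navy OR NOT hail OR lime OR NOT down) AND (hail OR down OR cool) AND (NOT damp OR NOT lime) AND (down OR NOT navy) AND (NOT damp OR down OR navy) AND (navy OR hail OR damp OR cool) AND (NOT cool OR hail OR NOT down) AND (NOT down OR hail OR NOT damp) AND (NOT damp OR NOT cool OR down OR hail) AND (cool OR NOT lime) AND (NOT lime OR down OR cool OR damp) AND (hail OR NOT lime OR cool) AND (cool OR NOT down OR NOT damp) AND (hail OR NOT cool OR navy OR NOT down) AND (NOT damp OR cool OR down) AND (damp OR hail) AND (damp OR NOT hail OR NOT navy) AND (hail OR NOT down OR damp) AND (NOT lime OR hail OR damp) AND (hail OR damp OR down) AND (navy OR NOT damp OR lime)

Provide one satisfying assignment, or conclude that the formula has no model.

lime: false; damp: false; hail: true; navy: false; cool: false; down: false

Case damp = false:
From the singleton clause (hail), hail = true.
From the singleton clause (NOT cool), cool = false.
From the singleton clause (NOT lime), lime = false.
From the singleton clause (NOT navy), navy = false.
From the singleton clause (NOT down), down = false.
Every clause now holds.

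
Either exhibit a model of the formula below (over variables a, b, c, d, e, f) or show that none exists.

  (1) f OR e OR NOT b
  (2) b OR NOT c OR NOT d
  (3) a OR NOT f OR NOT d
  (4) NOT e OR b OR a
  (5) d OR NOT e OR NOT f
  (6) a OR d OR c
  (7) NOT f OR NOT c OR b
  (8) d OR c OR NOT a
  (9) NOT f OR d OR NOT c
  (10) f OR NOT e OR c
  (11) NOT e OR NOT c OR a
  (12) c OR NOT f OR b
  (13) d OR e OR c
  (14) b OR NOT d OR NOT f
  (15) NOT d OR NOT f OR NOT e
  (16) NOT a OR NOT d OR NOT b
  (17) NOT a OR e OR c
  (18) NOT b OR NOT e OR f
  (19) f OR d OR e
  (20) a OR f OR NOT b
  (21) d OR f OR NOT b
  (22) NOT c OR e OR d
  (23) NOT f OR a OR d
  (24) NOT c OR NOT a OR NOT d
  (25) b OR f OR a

Branch on f: set f = false.
Branch on e: set e = true.
Unit clause (c) forces c = true.
Unit clause (a) forces a = true.
Unit clause (NOT b) forces b = false.
Unit clause (NOT d) forces d = false.
This assignment satisfies each clause.

a ↦ true; b ↦ false; c ↦ true; d ↦ false; e ↦ true; f ↦ false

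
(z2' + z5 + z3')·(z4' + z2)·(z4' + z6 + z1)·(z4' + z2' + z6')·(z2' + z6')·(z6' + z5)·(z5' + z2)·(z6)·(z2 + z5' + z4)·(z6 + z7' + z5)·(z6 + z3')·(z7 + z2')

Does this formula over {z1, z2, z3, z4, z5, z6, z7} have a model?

From the singleton clause (z6), z6 = 1.
From the singleton clause (z2'), z2 = 0.
From the singleton clause (z4'), z4 = 0.
From the singleton clause (z5), z5 = 1.
That conflicts with the unit clause (z5').
No assignment satisfies every clause.

No, unsatisfiable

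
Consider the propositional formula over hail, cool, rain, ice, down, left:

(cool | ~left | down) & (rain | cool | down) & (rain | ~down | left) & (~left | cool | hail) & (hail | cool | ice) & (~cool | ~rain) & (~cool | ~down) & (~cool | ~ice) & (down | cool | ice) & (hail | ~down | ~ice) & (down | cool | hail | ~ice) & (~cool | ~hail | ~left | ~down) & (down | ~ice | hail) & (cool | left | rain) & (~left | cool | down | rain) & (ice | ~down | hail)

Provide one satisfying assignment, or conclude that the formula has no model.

hail ↦ 0, cool ↦ 1, rain ↦ 0, ice ↦ 0, down ↦ 0, left ↦ 1

Try cool = 1.
The clause (~rain) is unit, so rain = 0.
The clause (~down) is unit, so down = 0.
The clause (~ice) is unit, so ice = 0.
No clause remains; hail, left are free.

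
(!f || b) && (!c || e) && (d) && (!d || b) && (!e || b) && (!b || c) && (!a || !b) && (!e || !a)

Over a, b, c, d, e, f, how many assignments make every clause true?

There are 2^6 = 64 truth assignments over (a, b, c, d, e, f).
Split on e. With e = true, the clauses containing e are satisfied and !e drops from the rest; 2 of the 2^5 = 32 assignments to the other variables satisfy what remains.
With e = false, by the same count on the reduced clause set, 0 assignments work.
(One model: a=F, b=T, c=T, d=T, e=T, f=F.)
Total: 2 + 0 = 2.

2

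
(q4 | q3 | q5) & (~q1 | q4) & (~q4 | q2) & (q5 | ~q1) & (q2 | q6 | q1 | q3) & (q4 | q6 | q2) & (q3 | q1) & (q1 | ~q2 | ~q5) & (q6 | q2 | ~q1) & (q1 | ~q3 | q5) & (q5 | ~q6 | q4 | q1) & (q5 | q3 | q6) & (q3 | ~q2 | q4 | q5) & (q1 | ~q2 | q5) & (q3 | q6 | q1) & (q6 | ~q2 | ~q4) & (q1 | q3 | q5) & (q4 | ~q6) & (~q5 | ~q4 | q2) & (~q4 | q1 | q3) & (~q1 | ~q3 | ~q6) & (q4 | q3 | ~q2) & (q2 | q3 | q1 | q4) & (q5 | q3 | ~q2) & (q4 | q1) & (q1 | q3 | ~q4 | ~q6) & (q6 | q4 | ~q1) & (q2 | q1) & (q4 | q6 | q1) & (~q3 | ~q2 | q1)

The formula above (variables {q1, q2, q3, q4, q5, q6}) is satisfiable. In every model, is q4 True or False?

Suppose q4 = 0.
From the singleton clause (~q1), q1 = 0.
That conflicts with the unit clause (q1).
So every satisfying assignment has q4 = True.

True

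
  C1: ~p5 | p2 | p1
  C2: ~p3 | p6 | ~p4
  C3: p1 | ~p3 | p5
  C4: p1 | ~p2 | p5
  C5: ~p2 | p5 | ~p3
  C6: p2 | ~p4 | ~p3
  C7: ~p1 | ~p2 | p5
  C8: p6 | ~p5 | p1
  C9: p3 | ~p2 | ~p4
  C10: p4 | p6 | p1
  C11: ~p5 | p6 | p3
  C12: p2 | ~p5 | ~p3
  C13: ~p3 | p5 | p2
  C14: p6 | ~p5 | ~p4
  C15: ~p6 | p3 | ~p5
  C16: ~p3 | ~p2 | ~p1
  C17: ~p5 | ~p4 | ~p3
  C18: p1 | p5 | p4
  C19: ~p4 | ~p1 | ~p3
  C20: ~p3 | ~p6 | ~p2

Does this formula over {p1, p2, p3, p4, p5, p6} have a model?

Yes

Suppose p5 = 0.
Suppose p1 = 1.
The clause (~p2) is unit, so p2 = 0.
The clause (~p3) is unit, so p3 = 0.
Every clause is now satisfied; p4, p6 are unconstrained.
A satisfying assignment: p1=1, p2=0, p3=0, p4=1, p5=0, p6=0.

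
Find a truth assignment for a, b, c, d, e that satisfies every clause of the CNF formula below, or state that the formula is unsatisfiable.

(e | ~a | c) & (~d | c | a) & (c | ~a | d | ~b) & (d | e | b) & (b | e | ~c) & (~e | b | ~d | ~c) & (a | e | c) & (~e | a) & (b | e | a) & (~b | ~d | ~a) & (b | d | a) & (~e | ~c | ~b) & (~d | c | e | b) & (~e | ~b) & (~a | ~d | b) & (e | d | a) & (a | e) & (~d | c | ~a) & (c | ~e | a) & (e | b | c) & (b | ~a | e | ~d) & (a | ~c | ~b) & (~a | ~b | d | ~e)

a=1, b=0, c=0, d=0, e=1

Case e = 1:
(a) alone gives a = 1.
(~b) alone gives b = 0.
(~d) alone gives d = 0.
All clauses hold; c can take either value.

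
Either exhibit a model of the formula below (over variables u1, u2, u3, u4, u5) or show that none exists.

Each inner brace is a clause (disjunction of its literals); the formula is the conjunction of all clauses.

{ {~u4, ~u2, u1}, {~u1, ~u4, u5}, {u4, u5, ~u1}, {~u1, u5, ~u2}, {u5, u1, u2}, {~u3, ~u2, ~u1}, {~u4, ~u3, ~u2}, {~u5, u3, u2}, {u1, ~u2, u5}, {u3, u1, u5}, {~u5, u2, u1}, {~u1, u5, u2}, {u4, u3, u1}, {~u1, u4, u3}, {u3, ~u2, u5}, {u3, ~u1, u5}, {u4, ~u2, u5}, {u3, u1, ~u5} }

u1 ↦ 1,  u2 ↦ 1,  u3 ↦ 0,  u4 ↦ 1,  u5 ↦ 1

Try u4 = 1.
Try u2 = 1.
From the singleton clause (u1), u1 = 1.
From the singleton clause (u5), u5 = 1.
From the singleton clause (~u3), u3 = 0.
All clauses are satisfied.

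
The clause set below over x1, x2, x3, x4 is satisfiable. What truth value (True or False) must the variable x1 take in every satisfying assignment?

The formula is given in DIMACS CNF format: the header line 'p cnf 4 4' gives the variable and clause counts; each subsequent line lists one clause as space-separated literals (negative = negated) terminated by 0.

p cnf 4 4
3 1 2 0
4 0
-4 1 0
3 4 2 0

Suppose x1 = False.
The clause (x4) is unit, so x4 = True.
That conflicts with the unit clause (¬x4).
So every satisfying assignment has x1 = True.

True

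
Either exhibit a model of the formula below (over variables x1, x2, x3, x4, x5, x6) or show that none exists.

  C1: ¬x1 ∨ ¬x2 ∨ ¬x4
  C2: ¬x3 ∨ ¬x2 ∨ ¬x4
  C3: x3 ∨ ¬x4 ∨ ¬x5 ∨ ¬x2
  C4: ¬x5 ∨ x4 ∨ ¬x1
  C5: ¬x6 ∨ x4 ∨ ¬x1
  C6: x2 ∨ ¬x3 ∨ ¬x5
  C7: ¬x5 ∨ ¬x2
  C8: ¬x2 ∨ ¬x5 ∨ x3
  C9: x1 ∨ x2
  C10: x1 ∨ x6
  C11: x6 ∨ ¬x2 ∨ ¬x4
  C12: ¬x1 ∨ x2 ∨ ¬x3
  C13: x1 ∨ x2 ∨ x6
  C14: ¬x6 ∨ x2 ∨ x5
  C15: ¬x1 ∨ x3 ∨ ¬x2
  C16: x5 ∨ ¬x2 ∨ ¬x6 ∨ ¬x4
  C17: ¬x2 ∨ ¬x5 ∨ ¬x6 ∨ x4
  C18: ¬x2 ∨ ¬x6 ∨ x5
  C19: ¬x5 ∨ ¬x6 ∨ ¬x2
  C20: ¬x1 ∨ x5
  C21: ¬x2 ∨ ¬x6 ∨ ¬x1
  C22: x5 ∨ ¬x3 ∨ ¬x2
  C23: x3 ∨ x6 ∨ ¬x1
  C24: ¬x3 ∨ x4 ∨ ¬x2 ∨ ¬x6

Branch on x5: set x5 = True.
(¬x2) alone gives x2 = False.
(¬x3) alone gives x3 = False.
(x1) alone gives x1 = True.
(x4) alone gives x4 = True.
(x6) alone gives x6 = True.
All clauses are satisfied.

x1 ↦ True,  x2 ↦ False,  x3 ↦ False,  x4 ↦ True,  x5 ↦ True,  x6 ↦ True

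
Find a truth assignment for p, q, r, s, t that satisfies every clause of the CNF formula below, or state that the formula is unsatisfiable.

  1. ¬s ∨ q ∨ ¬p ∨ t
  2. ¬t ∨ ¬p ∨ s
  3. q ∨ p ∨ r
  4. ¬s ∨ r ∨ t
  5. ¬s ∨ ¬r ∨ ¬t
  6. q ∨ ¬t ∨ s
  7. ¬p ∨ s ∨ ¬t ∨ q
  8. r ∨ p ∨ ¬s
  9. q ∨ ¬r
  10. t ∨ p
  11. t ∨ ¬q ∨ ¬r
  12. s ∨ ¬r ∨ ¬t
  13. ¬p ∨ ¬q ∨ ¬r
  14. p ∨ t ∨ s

p: True; q: False; r: False; s: False; t: False

Case q = False:
From the singleton clause (¬r), r = False.
From the singleton clause (p), p = True.
Case s = False:
From the singleton clause (¬t), t = False.
Every clause now holds.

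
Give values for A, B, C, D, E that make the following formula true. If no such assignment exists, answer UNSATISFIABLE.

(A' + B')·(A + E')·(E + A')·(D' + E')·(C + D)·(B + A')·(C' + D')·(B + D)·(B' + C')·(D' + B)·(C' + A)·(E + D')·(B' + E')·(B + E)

Suppose A = 0.
Unit clause (E') forces E = 0.
Unit clause (C') forces C = 0.
Unit clause (D) forces D = 1.
But (D') is also a unit clause — contradiction.
Undo A and try A = 1.
Unit clause (B') forces B = 0.
But (B) is also a unit clause — contradiction.
Neither A = 1 nor A = 0 works.

UNSATISFIABLE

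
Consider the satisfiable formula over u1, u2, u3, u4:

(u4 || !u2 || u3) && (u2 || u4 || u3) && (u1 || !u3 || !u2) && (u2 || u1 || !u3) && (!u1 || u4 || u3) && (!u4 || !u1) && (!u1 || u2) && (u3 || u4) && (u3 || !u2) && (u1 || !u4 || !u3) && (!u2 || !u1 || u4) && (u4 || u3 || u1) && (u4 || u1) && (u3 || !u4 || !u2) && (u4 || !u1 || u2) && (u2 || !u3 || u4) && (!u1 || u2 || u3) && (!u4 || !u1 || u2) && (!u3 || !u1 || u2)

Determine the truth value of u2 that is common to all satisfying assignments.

False

Suppose u2 = true.
Unit clause (u3) forces u3 = true.
Unit clause (u1) forces u1 = true.
Unit clause (!u4) forces u4 = false.
But (u4) is also a unit clause — contradiction.
So every satisfying assignment has u2 = False.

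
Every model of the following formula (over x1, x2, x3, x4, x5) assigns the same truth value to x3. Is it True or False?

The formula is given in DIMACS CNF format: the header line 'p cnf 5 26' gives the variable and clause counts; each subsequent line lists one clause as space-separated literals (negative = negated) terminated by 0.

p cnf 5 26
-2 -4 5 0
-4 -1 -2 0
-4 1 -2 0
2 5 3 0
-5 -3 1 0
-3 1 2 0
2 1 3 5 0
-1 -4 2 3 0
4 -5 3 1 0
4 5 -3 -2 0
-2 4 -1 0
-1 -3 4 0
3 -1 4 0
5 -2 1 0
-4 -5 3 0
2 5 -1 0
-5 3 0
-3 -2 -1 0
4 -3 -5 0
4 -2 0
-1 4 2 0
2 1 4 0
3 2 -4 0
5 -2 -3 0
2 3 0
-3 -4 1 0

True

Suppose x3 = False.
Unit clause (¬x5) forces x5 = False.
Unit clause (x2) forces x2 = True.
Unit clause (¬x4) forces x4 = False.
But (x4) is also a unit clause — contradiction.
So every satisfying assignment has x3 = True.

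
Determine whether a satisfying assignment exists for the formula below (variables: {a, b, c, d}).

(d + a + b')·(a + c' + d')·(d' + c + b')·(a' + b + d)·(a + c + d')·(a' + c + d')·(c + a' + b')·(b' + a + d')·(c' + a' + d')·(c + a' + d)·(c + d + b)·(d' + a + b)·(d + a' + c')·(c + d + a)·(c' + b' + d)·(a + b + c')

No

Case d = 1:
Case a = 1:
The clause (c) is unit, so c = 1.
Now (c') is unsatisfied and unit — conflict.
Undo a and try a = 0.
The clause (c') is unit, so c = 0.
Now (c) is unsatisfied and unit — conflict.
Either choice for a ends in contradiction.
Undo d and try d = 0.
Case a = 1:
The clause (b) is unit, so b = 1.
The clause (c) is unit, so c = 1.
Now (c') is unsatisfied and unit — conflict.
Undo a and try a = 0.
The clause (b') is unit, so b = 0.
The clause (c) is unit, so c = 1.
Now (c') is unsatisfied and unit — conflict.
Either choice for a ends in contradiction.
Either choice for d ends in contradiction.
No assignment satisfies every clause.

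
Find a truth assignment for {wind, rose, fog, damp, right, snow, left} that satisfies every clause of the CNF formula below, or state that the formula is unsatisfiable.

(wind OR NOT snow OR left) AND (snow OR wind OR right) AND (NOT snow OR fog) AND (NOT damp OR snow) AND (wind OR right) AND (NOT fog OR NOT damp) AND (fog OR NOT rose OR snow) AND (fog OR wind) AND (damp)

Unit clause (damp) forces damp = true.
Unit clause (snow) forces snow = true.
Unit clause (fog) forces fog = true.
That conflicts with the unit clause (NOT fog).

UNSATISFIABLE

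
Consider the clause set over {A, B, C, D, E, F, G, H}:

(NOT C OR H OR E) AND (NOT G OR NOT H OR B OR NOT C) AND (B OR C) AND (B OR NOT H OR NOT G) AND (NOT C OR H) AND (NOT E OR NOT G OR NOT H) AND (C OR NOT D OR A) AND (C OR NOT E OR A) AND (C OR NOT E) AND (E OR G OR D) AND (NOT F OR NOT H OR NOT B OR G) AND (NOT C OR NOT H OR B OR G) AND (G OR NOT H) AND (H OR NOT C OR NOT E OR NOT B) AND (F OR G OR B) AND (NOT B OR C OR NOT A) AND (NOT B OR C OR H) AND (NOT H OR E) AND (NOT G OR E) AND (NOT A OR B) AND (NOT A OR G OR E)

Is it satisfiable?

Unsatisfiable

Branch on B: set B = true.
Branch on C: set C = false.
(NOT E) alone gives E = false.
(NOT A) alone gives A = false.
(NOT D) alone gives D = false.
(G) alone gives G = true.
Now (NOT G) is unsatisfied and unit — conflict.
Undo C and try C = true.
(H) alone gives H = true.
(G) alone gives G = true.
(NOT E) alone gives E = false.
Now (E) is unsatisfied and unit — conflict.
Both values of C lead to a conflict.
Undo B and try B = false.
(C) alone gives C = true.
(H) alone gives H = true.
(NOT G) alone gives G = false.
Now (G) is unsatisfied and unit — conflict.
Both values of B lead to a conflict.
No assignment satisfies every clause.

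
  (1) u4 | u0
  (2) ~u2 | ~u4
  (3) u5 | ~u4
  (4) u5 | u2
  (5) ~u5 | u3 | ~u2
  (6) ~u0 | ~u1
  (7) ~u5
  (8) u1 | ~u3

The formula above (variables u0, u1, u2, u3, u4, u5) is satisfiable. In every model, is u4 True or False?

Suppose u4 = 1.
The clause (~u2) is unit, so u2 = 0.
The clause (u5) is unit, so u5 = 1.
That conflicts with the unit clause (~u5).
So every satisfying assignment has u4 = False.

False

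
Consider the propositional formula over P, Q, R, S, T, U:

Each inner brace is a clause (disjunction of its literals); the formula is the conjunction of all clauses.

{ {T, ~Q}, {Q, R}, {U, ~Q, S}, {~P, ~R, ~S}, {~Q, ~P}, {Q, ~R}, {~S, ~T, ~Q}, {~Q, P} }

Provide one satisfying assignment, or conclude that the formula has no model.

UNSATISFIABLE

Case T = 1:
Case Q = 1:
The clause (~P) is unit, so P = 0.
But (P) is also a unit clause — contradiction.
So Q must be the other value — set Q = 0.
The clause (R) is unit, so R = 1.
But (~R) is also a unit clause — contradiction.
Either choice for Q ends in contradiction.
So T must be the other value — set T = 0.
The clause (~Q) is unit, so Q = 0.
The clause (R) is unit, so R = 1.
But (~R) is also a unit clause — contradiction.
Either choice for T ends in contradiction.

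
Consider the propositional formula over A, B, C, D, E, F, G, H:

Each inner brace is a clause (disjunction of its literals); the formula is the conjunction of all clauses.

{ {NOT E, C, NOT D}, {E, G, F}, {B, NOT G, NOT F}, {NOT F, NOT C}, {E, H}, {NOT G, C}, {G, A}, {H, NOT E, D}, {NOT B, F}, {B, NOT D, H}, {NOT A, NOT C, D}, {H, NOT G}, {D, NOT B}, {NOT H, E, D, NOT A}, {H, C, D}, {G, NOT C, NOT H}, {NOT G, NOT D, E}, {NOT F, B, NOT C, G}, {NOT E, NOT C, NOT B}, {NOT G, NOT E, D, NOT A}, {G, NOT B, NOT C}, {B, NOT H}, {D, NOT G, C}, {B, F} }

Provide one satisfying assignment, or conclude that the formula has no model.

Case F = true:
(NOT C) alone gives C = false.
(NOT G) alone gives G = false.
(A) alone gives A = true.
Case E = false:
(H) alone gives H = true.
(D) alone gives D = true.
(B) alone gives B = true.
Every clause now holds.

A=true,  B=true,  C=false,  D=true,  E=false,  F=true,  G=false,  H=true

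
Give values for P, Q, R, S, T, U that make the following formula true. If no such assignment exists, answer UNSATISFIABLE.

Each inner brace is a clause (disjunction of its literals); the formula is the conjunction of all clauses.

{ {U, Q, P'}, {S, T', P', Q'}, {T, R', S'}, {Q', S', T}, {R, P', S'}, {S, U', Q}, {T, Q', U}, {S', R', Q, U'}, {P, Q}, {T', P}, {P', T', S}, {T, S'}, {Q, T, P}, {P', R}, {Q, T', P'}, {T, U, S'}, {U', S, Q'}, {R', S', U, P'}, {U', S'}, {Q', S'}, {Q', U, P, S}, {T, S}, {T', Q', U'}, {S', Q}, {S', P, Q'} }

Suppose P = 1.
From the singleton clause (R), R = 1.
Suppose U = 1.
From the singleton clause (S'), S = 0.
From the singleton clause (Q), Q = 1.
That conflicts with the unit clause (Q').
That branch fails; take U = 0 instead.
From the singleton clause (Q), Q = 1.
From the singleton clause (T), T = 1.
From the singleton clause (S), S = 1.
That conflicts with the unit clause (S').
Neither U = 1 nor U = 0 works.
That branch fails; take P = 0 instead.
From the singleton clause (Q), Q = 1.
From the singleton clause (T'), T = 0.
From the singleton clause (S'), S = 0.
That conflicts with the unit clause (S).
Neither P = 1 nor P = 0 works.

UNSATISFIABLE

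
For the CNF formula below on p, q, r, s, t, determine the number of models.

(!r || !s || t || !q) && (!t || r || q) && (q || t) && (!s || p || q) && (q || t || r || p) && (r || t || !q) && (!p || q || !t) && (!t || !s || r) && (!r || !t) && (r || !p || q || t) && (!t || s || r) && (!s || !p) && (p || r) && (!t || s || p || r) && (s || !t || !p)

There are 2^5 = 32 truth assignments over (p, q, r, s, t).
Split on p. With p = true, the clauses containing p are satisfied and !p drops from the rest; 1 of the 2^4 = 16 assignments to the other variables satisfy what remains.
With p = false, by the same count on the reduced clause set, 1 assignment works.
(One model: p=F, q=T, r=T, s=F, t=F.)
Total: 1 + 1 = 2.

2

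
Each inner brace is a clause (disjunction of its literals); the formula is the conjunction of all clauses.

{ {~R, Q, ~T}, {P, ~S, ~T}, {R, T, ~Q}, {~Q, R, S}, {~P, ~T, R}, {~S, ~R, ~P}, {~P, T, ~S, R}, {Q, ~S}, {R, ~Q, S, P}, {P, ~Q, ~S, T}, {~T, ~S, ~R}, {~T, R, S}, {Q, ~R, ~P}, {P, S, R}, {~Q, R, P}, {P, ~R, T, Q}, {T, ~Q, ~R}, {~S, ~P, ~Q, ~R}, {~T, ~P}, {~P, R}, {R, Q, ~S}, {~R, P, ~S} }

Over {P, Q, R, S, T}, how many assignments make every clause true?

1

There are 2^5 = 32 truth assignments over (P, Q, R, S, T).
Split on R. With R = 1, the clauses containing R are satisfied and ~R drops from the rest; 1 of the 2^4 = 16 assignments to the other variables satisfy what remains.
With R = 0, by the same count on the reduced clause set, 0 assignments work.
(One model: P=F, Q=T, R=T, S=F, T=T.)
Total: 1 + 0 = 1.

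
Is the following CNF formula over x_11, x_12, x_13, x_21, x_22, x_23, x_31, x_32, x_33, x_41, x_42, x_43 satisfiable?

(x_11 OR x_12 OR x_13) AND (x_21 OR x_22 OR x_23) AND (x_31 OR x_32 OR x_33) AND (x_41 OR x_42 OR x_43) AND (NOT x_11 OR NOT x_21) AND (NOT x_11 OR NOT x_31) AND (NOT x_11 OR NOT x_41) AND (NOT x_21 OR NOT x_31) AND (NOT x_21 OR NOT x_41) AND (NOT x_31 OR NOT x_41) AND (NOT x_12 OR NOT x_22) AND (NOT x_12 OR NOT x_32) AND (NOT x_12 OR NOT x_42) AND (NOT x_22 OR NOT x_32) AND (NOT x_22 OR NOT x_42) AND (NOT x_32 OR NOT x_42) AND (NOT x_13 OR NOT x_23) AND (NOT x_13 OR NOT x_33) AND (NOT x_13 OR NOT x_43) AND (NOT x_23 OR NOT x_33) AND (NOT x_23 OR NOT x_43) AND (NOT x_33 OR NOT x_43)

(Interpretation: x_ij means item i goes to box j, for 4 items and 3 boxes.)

No

Try x_11 = false.
Try x_12 = true.
The clause (NOT x_22) is unit, so x_22 = false.
The clause (NOT x_32) is unit, so x_32 = false.
The clause (NOT x_42) is unit, so x_42 = false.
Try x_21 = true.
The clause (NOT x_31) is unit, so x_31 = false.
The clause (x_33) is unit, so x_33 = true.
The clause (NOT x_41) is unit, so x_41 = false.
The clause (x_43) is unit, so x_43 = true.
Now (NOT x_43) is unsatisfied and unit — conflict.
That branch fails; take x_21 = false instead.
The clause (x_23) is unit, so x_23 = true.
The clause (NOT x_13) is unit, so x_13 = false.
The clause (NOT x_33) is unit, so x_33 = false.
The clause (x_31) is unit, so x_31 = true.
The clause (NOT x_41) is unit, so x_41 = false.
The clause (x_43) is unit, so x_43 = true.
Now (NOT x_43) is unsatisfied and unit — conflict.
Either choice for x_21 ends in contradiction.
That branch fails; take x_12 = false instead.
The clause (x_13) is unit, so x_13 = true.
The clause (NOT x_23) is unit, so x_23 = false.
The clause (NOT x_33) is unit, so x_33 = false.
The clause (NOT x_43) is unit, so x_43 = false.
Try x_21 = true.
The clause (NOT x_31) is unit, so x_31 = false.
The clause (x_32) is unit, so x_32 = true.
The clause (NOT x_41) is unit, so x_41 = false.
The clause (x_42) is unit, so x_42 = true.
Now (NOT x_42) is unsatisfied and unit — conflict.
That branch fails; take x_21 = false instead.
The clause (x_22) is unit, so x_22 = true.
The clause (NOT x_32) is unit, so x_32 = false.
The clause (x_31) is unit, so x_31 = true.
The clause (NOT x_41) is unit, so x_41 = false.
The clause (x_42) is unit, so x_42 = true.
Now (NOT x_42) is unsatisfied and unit — conflict.
Either choice for x_21 ends in contradiction.
Either choice for x_12 ends in contradiction.
That branch fails; take x_11 = true instead.
The clause (NOT x_21) is unit, so x_21 = false.
The clause (NOT x_31) is unit, so x_31 = false.
The clause (NOT x_41) is unit, so x_41 = false.
Try x_22 = true.
The clause (NOT x_12) is unit, so x_12 = false.
The clause (NOT x_32) is unit, so x_32 = false.
The clause (x_33) is unit, so x_33 = true.
The clause (NOT x_42) is unit, so x_42 = false.
The clause (x_43) is unit, so x_43 = true.
Now (NOT x_43) is unsatisfied and unit — conflict.
That branch fails; take x_22 = false instead.
The clause (x_23) is unit, so x_23 = true.
The clause (NOT x_13) is unit, so x_13 = false.
The clause (NOT x_33) is unit, so x_33 = false.
The clause (x_32) is unit, so x_32 = true.
The clause (NOT x_12) is unit, so x_12 = false.
The clause (NOT x_42) is unit, so x_42 = false.
The clause (x_43) is unit, so x_43 = true.
Now (NOT x_43) is unsatisfied and unit — conflict.
Either choice for x_22 ends in contradiction.
Either choice for x_11 ends in contradiction.
No assignment satisfies every clause.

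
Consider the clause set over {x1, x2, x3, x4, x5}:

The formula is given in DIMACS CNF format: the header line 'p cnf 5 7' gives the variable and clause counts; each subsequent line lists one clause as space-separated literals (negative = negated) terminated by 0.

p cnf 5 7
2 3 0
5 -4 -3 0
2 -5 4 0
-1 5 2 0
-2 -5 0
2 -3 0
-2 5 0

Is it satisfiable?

No, unsatisfiable

Branch on x2: set x2 = True.
The clause (¬x5) is unit, so x5 = False.
That conflicts with the unit clause (x5).
So x2 must be the other value — set x2 = False.
The clause (x3) is unit, so x3 = True.
That conflicts with the unit clause (¬x3).
Neither x2 = True nor x2 = False works.
No assignment satisfies every clause.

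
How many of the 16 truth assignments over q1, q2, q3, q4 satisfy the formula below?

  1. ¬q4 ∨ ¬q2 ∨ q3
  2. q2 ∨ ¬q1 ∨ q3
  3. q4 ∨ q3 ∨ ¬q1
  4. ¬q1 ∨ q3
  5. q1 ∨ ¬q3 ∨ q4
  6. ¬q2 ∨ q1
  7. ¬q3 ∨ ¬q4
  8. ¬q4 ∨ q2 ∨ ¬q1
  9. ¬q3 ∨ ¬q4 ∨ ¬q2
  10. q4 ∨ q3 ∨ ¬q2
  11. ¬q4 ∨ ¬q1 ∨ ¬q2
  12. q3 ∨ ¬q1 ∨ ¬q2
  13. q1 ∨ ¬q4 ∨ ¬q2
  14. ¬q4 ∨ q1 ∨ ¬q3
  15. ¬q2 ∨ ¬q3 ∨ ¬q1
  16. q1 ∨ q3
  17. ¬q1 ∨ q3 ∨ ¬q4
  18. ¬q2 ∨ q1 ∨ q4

There are 2^4 = 16 truth assignments over (q1, q2, q3, q4).
Check each against the 18 clauses (columns in the order q1, q2, q3, q4):
  F F F F  ✗ fails (q1 ∨ q3)
  F F F T  ✗ fails (q1 ∨ q3)
  F F T F  ✗ fails (q1 ∨ ¬q3 ∨ q4)
  F F T T  ✗ fails (¬q3 ∨ ¬q4)
  F T F F  ✗ fails (¬q2 ∨ q1)
  F T F T  ✗ fails (¬q4 ∨ ¬q2 ∨ q3)
  F T T F  ✗ fails (q1 ∨ ¬q3 ∨ q4)
  F T T T  ✗ fails (¬q2 ∨ q1)
  T F F F  ✗ fails (q2 ∨ ¬q1 ∨ q3)
  T F F T  ✗ fails (q2 ∨ ¬q1 ∨ q3)
  T F T F  ✓ satisfies all
  T F T T  ✗ fails (¬q3 ∨ ¬q4)
  T T F F  ✗ fails (q4 ∨ q3 ∨ ¬q1)
  T T F T  ✗ fails (¬q4 ∨ ¬q2 ∨ q3)
  T T T F  ✗ fails (¬q2 ∨ ¬q3 ∨ ¬q1)
  T T T T  ✗ fails (¬q3 ∨ ¬q4)
1 of the 16 rows is a model.

1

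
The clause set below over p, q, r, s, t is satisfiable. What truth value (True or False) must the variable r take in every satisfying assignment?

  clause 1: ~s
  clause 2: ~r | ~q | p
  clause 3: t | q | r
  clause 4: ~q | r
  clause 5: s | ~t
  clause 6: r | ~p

True

Suppose r = 0.
Unit clause (~s) forces s = 0.
Unit clause (~q) forces q = 0.
Unit clause (t) forces t = 1.
Now (~t) is unsatisfied and unit — conflict.
So every satisfying assignment has r = True.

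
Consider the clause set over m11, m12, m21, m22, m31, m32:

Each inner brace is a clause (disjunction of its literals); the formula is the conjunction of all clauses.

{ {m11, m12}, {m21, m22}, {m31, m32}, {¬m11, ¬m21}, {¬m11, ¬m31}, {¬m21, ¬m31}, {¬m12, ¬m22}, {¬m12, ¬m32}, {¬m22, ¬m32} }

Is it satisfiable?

Try m11 = True.
From the singleton clause (¬m21), m21 = False.
From the singleton clause (m22), m22 = True.
From the singleton clause (¬m31), m31 = False.
From the singleton clause (m32), m32 = True.
That conflicts with the unit clause (¬m32).
Backtrack on m11: now try m11 = False.
From the singleton clause (m12), m12 = True.
From the singleton clause (¬m22), m22 = False.
From the singleton clause (m21), m21 = True.
From the singleton clause (¬m31), m31 = False.
From the singleton clause (m32), m32 = True.
That conflicts with the unit clause (¬m32).
Both values of m11 lead to a conflict.
No assignment satisfies every clause.

No, unsatisfiable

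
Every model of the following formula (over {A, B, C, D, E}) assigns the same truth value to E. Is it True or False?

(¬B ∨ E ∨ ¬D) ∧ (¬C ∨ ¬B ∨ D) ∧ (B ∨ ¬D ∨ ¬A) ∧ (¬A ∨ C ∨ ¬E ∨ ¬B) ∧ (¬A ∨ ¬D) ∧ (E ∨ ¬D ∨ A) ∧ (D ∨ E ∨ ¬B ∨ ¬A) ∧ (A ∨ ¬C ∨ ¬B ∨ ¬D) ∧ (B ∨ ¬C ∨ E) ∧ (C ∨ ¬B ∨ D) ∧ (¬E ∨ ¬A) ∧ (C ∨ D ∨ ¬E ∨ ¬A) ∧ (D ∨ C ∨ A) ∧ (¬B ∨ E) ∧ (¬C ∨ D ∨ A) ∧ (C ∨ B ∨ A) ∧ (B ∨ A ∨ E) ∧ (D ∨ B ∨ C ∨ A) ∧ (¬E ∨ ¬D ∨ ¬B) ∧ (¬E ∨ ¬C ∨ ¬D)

False

Suppose E = True.
(¬A) alone gives A = False.
Case D = True:
(¬B) alone gives B = False.
(C) alone gives C = True.
Now (¬C) is unsatisfied and unit — conflict.
That branch fails; take D = False instead.
(C) alone gives C = True.
Now (¬C) is unsatisfied and unit — conflict.
Either choice for D ends in contradiction.
So every satisfying assignment has E = False.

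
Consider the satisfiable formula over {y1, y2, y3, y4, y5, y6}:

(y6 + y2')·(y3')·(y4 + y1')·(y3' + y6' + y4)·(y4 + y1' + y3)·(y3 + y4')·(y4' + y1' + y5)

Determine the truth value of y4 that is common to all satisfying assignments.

False

Suppose y4 = 1.
(y3') alone gives y3 = 0.
Now (y3) is unsatisfied and unit — conflict.
So every satisfying assignment has y4 = False.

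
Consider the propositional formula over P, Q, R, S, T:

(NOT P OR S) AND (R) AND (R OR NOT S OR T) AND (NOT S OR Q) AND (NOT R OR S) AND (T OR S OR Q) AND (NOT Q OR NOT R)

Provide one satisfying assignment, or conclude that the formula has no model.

UNSATISFIABLE

The clause (R) is unit, so R = true.
The clause (S) is unit, so S = true.
The clause (Q) is unit, so Q = true.
Now (NOT Q) is unsatisfied and unit — conflict.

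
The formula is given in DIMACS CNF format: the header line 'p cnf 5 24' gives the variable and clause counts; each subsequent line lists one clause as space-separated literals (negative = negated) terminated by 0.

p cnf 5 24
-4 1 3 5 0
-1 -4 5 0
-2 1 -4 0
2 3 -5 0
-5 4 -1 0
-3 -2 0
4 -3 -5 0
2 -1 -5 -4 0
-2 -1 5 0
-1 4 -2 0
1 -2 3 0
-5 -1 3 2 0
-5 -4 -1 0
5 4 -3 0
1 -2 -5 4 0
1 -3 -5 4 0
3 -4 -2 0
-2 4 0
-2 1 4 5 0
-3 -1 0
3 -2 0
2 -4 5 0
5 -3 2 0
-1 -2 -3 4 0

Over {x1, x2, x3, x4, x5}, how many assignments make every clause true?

3

There are 2^5 = 32 truth assignments over (x1, x2, x3, x4, x5).
Split on x2. With x2 = True, the clauses containing x2 are satisfied and ¬x2 drops from the rest; 0 of the 2^4 = 16 assignments to the other variables satisfy what remains.
With x2 = False, by the same count on the reduced clause set, 3 assignments work.
(One model: x1=F, x2=F, x3=F, x4=F, x5=F.)
Total: 0 + 3 = 3.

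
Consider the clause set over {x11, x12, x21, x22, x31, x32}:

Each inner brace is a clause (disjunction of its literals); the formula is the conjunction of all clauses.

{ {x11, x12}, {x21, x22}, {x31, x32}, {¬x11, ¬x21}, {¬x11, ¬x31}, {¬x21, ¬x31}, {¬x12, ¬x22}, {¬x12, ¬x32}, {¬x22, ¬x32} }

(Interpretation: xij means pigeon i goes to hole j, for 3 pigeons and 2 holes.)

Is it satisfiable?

No, unsatisfiable

Try x11 = True.
(¬x21) alone gives x21 = False.
(x22) alone gives x22 = True.
(¬x31) alone gives x31 = False.
(x32) alone gives x32 = True.
Now (¬x32) is unsatisfied and unit — conflict.
Backtrack on x11: now try x11 = False.
(x12) alone gives x12 = True.
(¬x22) alone gives x22 = False.
(x21) alone gives x21 = True.
(¬x31) alone gives x31 = False.
(x32) alone gives x32 = True.
Now (¬x32) is unsatisfied and unit — conflict.
Both values of x11 lead to a conflict.
No assignment satisfies every clause.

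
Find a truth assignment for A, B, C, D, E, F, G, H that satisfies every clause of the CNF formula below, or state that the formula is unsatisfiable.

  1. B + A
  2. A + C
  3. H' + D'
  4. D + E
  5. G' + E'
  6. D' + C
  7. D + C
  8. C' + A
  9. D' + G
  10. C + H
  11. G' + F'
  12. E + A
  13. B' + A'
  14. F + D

A=1, B=0, C=1, D=0, E=1, F=1, G=0, H=1

Case B = 0:
(A) alone gives A = 1.
Case H = 1:
(D') alone gives D = 0.
(E) alone gives E = 1.
(G') alone gives G = 0.
(C) alone gives C = 1.
(F) alone gives F = 1.
This assignment satisfies each clause.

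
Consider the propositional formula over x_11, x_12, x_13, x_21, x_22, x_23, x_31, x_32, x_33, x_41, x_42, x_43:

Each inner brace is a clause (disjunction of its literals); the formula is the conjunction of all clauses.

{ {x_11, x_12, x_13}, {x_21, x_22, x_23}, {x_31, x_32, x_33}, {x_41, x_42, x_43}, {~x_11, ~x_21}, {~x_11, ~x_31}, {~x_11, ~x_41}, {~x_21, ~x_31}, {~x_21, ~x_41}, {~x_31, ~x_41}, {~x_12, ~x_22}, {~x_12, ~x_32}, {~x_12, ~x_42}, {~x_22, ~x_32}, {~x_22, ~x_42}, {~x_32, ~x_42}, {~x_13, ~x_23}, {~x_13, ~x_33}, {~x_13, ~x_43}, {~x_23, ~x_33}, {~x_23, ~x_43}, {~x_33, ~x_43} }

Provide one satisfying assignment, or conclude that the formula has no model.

Try x_11 = 0.
Try x_12 = 1.
(~x_22) alone gives x_22 = 0.
(~x_32) alone gives x_32 = 0.
(~x_42) alone gives x_42 = 0.
Try x_21 = 1.
(~x_31) alone gives x_31 = 0.
(x_33) alone gives x_33 = 1.
(~x_41) alone gives x_41 = 0.
(x_43) alone gives x_43 = 1.
Now (~x_43) is unsatisfied and unit — conflict.
So x_21 must be the other value — set x_21 = 0.
(x_23) alone gives x_23 = 1.
(~x_13) alone gives x_13 = 0.
(~x_33) alone gives x_33 = 0.
(x_31) alone gives x_31 = 1.
(~x_41) alone gives x_41 = 0.
(x_43) alone gives x_43 = 1.
Now (~x_43) is unsatisfied and unit — conflict.
Both values of x_21 lead to a conflict.
So x_12 must be the other value — set x_12 = 0.
(x_13) alone gives x_13 = 1.
(~x_23) alone gives x_23 = 0.
(~x_33) alone gives x_33 = 0.
(~x_43) alone gives x_43 = 0.
Try x_21 = 1.
(~x_31) alone gives x_31 = 0.
(x_32) alone gives x_32 = 1.
(~x_41) alone gives x_41 = 0.
(x_42) alone gives x_42 = 1.
Now (~x_42) is unsatisfied and unit — conflict.
So x_21 must be the other value — set x_21 = 0.
(x_22) alone gives x_22 = 1.
(~x_32) alone gives x_32 = 0.
(x_31) alone gives x_31 = 1.
(~x_41) alone gives x_41 = 0.
(x_42) alone gives x_42 = 1.
Now (~x_42) is unsatisfied and unit — conflict.
Both values of x_21 lead to a conflict.
Both values of x_12 lead to a conflict.
So x_11 must be the other value — set x_11 = 1.
(~x_21) alone gives x_21 = 0.
(~x_31) alone gives x_31 = 0.
(~x_41) alone gives x_41 = 0.
Try x_22 = 1.
(~x_12) alone gives x_12 = 0.
(~x_32) alone gives x_32 = 0.
(x_33) alone gives x_33 = 1.
(~x_42) alone gives x_42 = 0.
(x_43) alone gives x_43 = 1.
Now (~x_43) is unsatisfied and unit — conflict.
So x_22 must be the other value — set x_22 = 0.
(x_23) alone gives x_23 = 1.
(~x_13) alone gives x_13 = 0.
(~x_33) alone gives x_33 = 0.
(x_32) alone gives x_32 = 1.
(~x_12) alone gives x_12 = 0.
(~x_42) alone gives x_42 = 0.
(x_43) alone gives x_43 = 1.
Now (~x_43) is unsatisfied and unit — conflict.
Both values of x_22 lead to a conflict.
Both values of x_11 lead to a conflict.

UNSATISFIABLE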